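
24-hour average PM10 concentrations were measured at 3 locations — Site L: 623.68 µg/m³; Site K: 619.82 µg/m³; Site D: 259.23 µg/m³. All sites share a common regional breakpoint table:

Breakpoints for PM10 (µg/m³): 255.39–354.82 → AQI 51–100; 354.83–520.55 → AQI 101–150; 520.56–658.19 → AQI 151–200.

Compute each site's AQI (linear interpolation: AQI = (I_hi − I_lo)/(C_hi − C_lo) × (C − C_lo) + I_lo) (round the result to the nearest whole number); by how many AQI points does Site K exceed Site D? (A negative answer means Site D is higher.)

Site L: row 520.56–658.19 (AQI 151–200). (200−151)·(623.68−520.56)/(658.19−520.56) + 151 = 49·103.12/137.63 + 151 ≈ 187.71 → 188.
Site K: row 520.56–658.19 (AQI 151–200). (200−151)·(619.82−520.56)/(658.19−520.56) + 151 = 49·99.26/137.63 + 151 ≈ 186.34 → 186.
Site D 259.23: bracket 255.39–354.82 → index 51–100; slope 49/99.43, offset 3.84.
AQI = 51 + 49/99.43·3.84 ≈ 52.89 ⇒ 53.
AQIs: Site L=188, Site K=186, Site D=53. Site K (186) − Site D (53) = 133.

133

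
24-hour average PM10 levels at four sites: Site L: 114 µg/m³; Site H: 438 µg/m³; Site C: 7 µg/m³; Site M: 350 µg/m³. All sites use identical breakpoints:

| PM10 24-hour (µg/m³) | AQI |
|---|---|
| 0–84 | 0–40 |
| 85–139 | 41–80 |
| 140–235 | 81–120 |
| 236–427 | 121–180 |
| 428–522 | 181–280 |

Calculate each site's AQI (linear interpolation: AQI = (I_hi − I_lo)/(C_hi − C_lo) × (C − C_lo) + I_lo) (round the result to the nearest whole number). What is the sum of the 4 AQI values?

413

Site L: row 85–139 (AQI 41–80). (80−41)·(114−85)/(139−85) + 41 = 39·29/54 + 41 ≈ 61.94 → 62.
Site H 438: bracket 428–522 → index 181–280; slope 99/94, offset 10.
AQI = 181 + 99/94·10 ≈ 191.53 ⇒ 192.
Site C: 7 lies in 0–84, so I_lo=0, I_hi=40, C_lo=0, C_hi=84.
(40−0)/(84−0) × (7−0) + 0 = 40/84 × 7 + 0 ≈ 3.33 → 3.
Site M: 350 lies in 236–427, so I_lo=121, I_hi=180, C_lo=236, C_hi=427.
(180−121)/(427−236) × (350−236) + 121 = 59/191 × 114 + 121 ≈ 156.21 → 156.
AQIs: Site L=62, Site H=192, Site C=3, Site M=156. Sum = 62 + 192 + 3 + 156 = 413.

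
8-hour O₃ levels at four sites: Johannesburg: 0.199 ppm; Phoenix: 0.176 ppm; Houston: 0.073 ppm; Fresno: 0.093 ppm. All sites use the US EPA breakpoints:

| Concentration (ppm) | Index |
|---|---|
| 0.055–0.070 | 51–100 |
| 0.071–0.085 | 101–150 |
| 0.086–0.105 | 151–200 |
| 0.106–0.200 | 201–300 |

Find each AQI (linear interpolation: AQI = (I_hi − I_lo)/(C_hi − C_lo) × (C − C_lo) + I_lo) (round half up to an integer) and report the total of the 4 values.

Johannesburg 0.199: bracket 0.106–0.200 → index 201–300; slope 99/0.094, offset 0.093.
AQI = 201 + 99/0.094·0.093 ≈ 298.95 ⇒ 299.
Phoenix 0.176: bracket 0.106–0.200 → index 201–300; slope 99/0.094, offset 0.070.
AQI = 201 + 99/0.094·0.070 ≈ 274.72 ⇒ 275.
Houston 0.073: bracket 0.071–0.085 → index 101–150; slope 49/0.014, offset 0.002.
AQI = 101 + 49/0.014·0.002 ≈ 108.00 ⇒ 108.
Fresno 0.093: bracket 0.086–0.105 → index 151–200; slope 49/0.019, offset 0.007.
AQI = 151 + 49/0.019·0.007 ≈ 169.05 ⇒ 169.
AQIs: Johannesburg=299, Phoenix=275, Houston=108, Fresno=169. Sum = 299 + 275 + 108 + 169 = 851.

851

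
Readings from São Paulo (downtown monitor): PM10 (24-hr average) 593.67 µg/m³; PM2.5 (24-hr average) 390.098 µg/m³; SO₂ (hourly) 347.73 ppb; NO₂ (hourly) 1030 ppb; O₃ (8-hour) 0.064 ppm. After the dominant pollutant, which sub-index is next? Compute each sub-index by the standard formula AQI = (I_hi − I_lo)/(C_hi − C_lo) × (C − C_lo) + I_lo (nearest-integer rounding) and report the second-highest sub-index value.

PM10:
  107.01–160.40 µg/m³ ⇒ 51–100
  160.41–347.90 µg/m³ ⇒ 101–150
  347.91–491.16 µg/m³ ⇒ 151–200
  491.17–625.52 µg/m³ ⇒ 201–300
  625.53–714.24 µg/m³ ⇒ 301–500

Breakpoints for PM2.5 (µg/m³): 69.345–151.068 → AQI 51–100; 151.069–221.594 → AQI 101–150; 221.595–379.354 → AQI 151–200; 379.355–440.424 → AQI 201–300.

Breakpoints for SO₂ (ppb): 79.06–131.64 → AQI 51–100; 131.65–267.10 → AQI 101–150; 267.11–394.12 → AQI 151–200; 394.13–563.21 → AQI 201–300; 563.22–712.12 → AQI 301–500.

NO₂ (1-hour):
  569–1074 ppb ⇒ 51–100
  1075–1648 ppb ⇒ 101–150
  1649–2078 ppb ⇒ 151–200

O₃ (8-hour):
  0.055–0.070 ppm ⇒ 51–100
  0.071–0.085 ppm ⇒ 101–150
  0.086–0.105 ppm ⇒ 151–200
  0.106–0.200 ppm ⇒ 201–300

218

PM10 593.67: bracket 491.17–625.52 → index 201–300; slope 99/134.35, offset 102.50.
AQI = 201 + 99/134.35·102.50 ≈ 276.53 ⇒ 277.
PM2.5: row 379.355–440.424 (AQI 201–300). (300−201)·(390.098−379.355)/(440.424−379.355) + 201 = 99·10.743/61.069 + 201 ≈ 218.42 → 218.
SO₂: 347.73 lies in 267.11–394.12, so I_lo=151, I_hi=200, C_lo=267.11, C_hi=394.12.
(200−151)/(394.12−267.11) × (347.73−267.11) + 151 = 49/127.01 × 80.62 + 151 ≈ 182.10 → 182.
NO₂: row 569–1074 (AQI 51–100). (100−51)·(1030−569)/(1074−569) + 51 = 49·461/505 + 51 ≈ 95.73 → 96.
O₃: row 0.055–0.070 (AQI 51–100). (100−51)·(0.064−0.055)/(0.070−0.055) + 51 = 49·0.009/0.015 + 51 ≈ 80.40 → 80.
Sub-indices: PM10→277, PM2.5→218, SO₂→182, NO₂→96, O₃→80. Ranked high→low: 277, 218, 182, 96, 80. Second-highest sub-index = 218.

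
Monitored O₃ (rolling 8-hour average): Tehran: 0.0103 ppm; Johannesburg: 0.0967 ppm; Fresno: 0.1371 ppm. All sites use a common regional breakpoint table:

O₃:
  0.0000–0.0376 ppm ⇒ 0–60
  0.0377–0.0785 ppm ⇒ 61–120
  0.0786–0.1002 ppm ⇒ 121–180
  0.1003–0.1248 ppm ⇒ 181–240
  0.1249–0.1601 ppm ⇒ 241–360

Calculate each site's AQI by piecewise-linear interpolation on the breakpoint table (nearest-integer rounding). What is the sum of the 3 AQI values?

Tehran: row 0.0000–0.0376 (AQI 0–60). (60−0)·(0.0103−0.0000)/(0.0376−0.0000) + 0 = 60·0.0103/0.0376 + 0 ≈ 16.44 → 16.
Johannesburg: 0.0967 lies in 0.0786–0.1002, so I_lo=121, I_hi=180, C_lo=0.0786, C_hi=0.1002.
(180−121)/(0.1002−0.0786) × (0.0967−0.0786) + 121 = 59/0.0216 × 0.0181 + 121 ≈ 170.44 → 170.
Fresno: 0.1371 ∈ [0.1249, 0.1601] ↔ index [241, 360].
241 + (0.1371−0.1249)·(360−241)/(0.1601−0.1249) = 241 + 0.0122·119/0.0352 ≈ 282.24, so AQI = 282.
AQIs: Tehran=16, Johannesburg=170, Fresno=282. Sum = 16 + 170 + 282 = 468.

468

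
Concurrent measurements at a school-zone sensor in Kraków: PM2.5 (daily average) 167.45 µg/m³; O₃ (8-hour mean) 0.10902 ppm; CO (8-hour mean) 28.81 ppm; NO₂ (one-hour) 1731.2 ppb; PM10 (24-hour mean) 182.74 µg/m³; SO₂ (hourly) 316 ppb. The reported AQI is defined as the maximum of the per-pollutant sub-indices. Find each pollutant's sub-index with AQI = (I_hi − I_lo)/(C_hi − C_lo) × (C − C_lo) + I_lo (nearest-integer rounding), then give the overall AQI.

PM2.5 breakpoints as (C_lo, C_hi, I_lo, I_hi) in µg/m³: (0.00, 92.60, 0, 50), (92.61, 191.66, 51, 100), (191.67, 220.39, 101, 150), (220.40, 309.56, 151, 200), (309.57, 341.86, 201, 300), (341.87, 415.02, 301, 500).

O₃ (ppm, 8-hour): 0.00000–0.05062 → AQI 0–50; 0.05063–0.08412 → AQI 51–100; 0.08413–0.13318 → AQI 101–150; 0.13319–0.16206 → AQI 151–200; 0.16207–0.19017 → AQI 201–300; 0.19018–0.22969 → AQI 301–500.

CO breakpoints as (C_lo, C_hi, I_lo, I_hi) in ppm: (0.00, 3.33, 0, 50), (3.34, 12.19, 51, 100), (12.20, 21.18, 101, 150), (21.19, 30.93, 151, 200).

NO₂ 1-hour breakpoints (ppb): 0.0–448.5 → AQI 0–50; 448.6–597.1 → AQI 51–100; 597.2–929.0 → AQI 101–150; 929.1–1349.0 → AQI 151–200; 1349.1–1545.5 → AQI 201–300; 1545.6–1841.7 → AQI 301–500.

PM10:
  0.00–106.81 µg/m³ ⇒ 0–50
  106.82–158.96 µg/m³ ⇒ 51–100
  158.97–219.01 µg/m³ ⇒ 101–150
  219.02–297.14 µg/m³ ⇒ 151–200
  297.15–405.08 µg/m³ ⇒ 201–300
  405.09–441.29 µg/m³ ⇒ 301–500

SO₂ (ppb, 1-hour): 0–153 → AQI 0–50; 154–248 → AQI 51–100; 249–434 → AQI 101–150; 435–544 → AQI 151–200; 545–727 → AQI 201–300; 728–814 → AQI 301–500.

426

PM2.5: 167.45 lies in 92.61–191.66, so I_lo=51, I_hi=100, C_lo=92.61, C_hi=191.66.
(100−51)/(191.66−92.61) × (167.45−92.61) + 51 = 49/99.05 × 74.84 + 51 ≈ 88.02 → 88.
O₃ 0.10902: bracket 0.08413–0.13318 → index 101–150; slope 49/0.04905, offset 0.02489.
AQI = 101 + 49/0.04905·0.02489 ≈ 125.86 ⇒ 126.
CO 28.81: bracket 21.19–30.93 → index 151–200; slope 49/9.74, offset 7.62.
AQI = 151 + 49/9.74·7.62 ≈ 189.33 ⇒ 189.
NO₂: 1731.2 ∈ [1545.6, 1841.7] ↔ index [301, 500].
301 + (1731.2−1545.6)·(500−301)/(1841.7−1545.6) = 301 + 185.6·199/296.1 ≈ 425.74, so AQI = 426.
PM10: 182.74 ∈ [158.97, 219.01] ↔ index [101, 150].
101 + (182.74−158.97)·(150−101)/(219.01−158.97) = 101 + 23.77·49/60.04 ≈ 120.40, so AQI = 120.
SO₂: 316 ∈ [249, 434] ↔ index [101, 150].
101 + (316−249)·(150−101)/(434−249) = 101 + 67·49/185 ≈ 118.75, so AQI = 119.
Sub-indices: PM2.5→88, O₃→126, CO→189, NO₂→426, PM10→120, SO₂→119. Overall AQI = max = 426; dominant pollutant is NO₂.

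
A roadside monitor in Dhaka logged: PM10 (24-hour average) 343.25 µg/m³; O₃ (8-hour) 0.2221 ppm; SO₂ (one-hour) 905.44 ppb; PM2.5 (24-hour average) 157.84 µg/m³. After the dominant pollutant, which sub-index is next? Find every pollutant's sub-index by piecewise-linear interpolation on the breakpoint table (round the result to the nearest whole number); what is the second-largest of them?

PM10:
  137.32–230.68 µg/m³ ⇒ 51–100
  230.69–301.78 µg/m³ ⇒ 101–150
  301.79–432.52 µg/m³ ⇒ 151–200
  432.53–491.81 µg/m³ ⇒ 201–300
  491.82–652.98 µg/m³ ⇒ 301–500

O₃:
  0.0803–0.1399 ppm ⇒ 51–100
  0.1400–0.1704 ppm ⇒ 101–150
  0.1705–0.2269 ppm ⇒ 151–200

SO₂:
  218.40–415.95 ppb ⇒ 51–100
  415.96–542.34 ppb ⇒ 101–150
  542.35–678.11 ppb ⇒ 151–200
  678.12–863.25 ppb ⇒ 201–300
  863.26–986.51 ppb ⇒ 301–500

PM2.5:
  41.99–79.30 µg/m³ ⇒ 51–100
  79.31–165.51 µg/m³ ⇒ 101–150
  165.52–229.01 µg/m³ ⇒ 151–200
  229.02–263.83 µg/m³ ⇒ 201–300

PM10 343.25: bracket 301.79–432.52 → index 151–200; slope 49/130.73, offset 41.46.
AQI = 151 + 49/130.73·41.46 ≈ 166.54 ⇒ 167.
O₃ 0.2221: bracket 0.1705–0.2269 → index 151–200; slope 49/0.0564, offset 0.0516.
AQI = 151 + 49/0.0564·0.0516 ≈ 195.83 ⇒ 196.
SO₂: row 863.26–986.51 (AQI 301–500). (500−301)·(905.44−863.26)/(986.51−863.26) + 301 = 199·42.18/123.25 + 301 ≈ 369.10 → 369.
PM2.5 157.84: bracket 79.31–165.51 → index 101–150; slope 49/86.20, offset 78.53.
AQI = 101 + 49/86.20·78.53 ≈ 145.64 ⇒ 146.
Sub-indices: PM10→167, O₃→196, SO₂→369, PM2.5→146. Ranked high→low: 369, 196, 167, 146. Second-highest sub-index = 196.

196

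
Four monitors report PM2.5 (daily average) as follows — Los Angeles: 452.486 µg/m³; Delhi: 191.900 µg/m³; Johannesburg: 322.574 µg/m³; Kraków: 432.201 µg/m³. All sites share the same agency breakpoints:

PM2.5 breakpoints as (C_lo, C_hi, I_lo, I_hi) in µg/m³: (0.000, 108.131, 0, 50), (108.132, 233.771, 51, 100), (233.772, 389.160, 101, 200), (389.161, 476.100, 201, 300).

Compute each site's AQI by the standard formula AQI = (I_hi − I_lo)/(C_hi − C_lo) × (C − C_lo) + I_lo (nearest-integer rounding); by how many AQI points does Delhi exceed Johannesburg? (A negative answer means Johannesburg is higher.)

Los Angeles: 452.486 ∈ [389.161, 476.100] ↔ index [201, 300].
201 + (452.486−389.161)·(300−201)/(476.100−389.161) = 201 + 63.325·99/86.939 ≈ 273.11, so AQI = 273.
Delhi 191.900: bracket 108.132–233.771 → index 51–100; slope 49/125.639, offset 83.768.
AQI = 51 + 49/125.639·83.768 ≈ 83.67 ⇒ 84.
Johannesburg: row 233.772–389.160 (AQI 101–200). (200−101)·(322.574−233.772)/(389.160−233.772) + 101 = 99·88.802/155.388 + 101 ≈ 157.58 → 158.
Kraków: 432.201 lies in 389.161–476.100, so I_lo=201, I_hi=300, C_lo=389.161, C_hi=476.100.
(300−201)/(476.100−389.161) × (432.201−389.161) + 201 = 99/86.939 × 43.040 + 201 ≈ 250.01 → 250.
AQIs: Los Angeles=273, Delhi=84, Johannesburg=158, Kraków=250. Delhi (84) − Johannesburg (158) = -74.

-74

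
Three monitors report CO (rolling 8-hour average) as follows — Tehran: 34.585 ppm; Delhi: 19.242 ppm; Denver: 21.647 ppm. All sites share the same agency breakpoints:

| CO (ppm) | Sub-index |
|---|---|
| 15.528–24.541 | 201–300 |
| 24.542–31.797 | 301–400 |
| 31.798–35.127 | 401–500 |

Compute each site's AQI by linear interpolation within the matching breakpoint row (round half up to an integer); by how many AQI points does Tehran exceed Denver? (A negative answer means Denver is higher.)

Tehran: 34.585 lies in 31.798–35.127, so I_lo=401, I_hi=500, C_lo=31.798, C_hi=35.127.
(500−401)/(35.127−31.798) × (34.585−31.798) + 401 = 99/3.329 × 2.787 + 401 ≈ 483.88 → 484.
Delhi: 19.242 ∈ [15.528, 24.541] ↔ index [201, 300].
201 + (19.242−15.528)·(300−201)/(24.541−15.528) = 201 + 3.714·99/9.013 ≈ 241.80, so AQI = 242.
Denver 21.647: bracket 15.528–24.541 → index 201–300; slope 99/9.013, offset 6.119.
AQI = 201 + 99/9.013·6.119 ≈ 268.21 ⇒ 268.
AQIs: Tehran=484, Delhi=242, Denver=268. Tehran (484) − Denver (268) = 216.

216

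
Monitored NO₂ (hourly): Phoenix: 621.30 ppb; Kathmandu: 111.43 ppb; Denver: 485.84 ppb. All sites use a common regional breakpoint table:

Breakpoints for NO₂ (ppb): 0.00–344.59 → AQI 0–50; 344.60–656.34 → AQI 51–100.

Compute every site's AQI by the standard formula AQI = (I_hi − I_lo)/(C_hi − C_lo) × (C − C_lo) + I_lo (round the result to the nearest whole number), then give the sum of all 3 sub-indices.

Phoenix: row 344.60–656.34 (AQI 51–100). (100−51)·(621.30−344.60)/(656.34−344.60) + 51 = 49·276.70/311.74 + 51 ≈ 94.49 → 94.
Kathmandu: row 0.00–344.59 (AQI 0–50). (50−0)·(111.43−0.00)/(344.59−0.00) + 0 = 50·111.43/344.59 + 0 ≈ 16.17 → 16.
Denver: 485.84 lies in 344.60–656.34, so I_lo=51, I_hi=100, C_lo=344.60, C_hi=656.34.
(100−51)/(656.34−344.60) × (485.84−344.60) + 51 = 49/311.74 × 141.24 + 51 ≈ 73.20 → 73.
AQIs: Phoenix=94, Kathmandu=16, Denver=73. Sum = 94 + 16 + 73 = 183.

183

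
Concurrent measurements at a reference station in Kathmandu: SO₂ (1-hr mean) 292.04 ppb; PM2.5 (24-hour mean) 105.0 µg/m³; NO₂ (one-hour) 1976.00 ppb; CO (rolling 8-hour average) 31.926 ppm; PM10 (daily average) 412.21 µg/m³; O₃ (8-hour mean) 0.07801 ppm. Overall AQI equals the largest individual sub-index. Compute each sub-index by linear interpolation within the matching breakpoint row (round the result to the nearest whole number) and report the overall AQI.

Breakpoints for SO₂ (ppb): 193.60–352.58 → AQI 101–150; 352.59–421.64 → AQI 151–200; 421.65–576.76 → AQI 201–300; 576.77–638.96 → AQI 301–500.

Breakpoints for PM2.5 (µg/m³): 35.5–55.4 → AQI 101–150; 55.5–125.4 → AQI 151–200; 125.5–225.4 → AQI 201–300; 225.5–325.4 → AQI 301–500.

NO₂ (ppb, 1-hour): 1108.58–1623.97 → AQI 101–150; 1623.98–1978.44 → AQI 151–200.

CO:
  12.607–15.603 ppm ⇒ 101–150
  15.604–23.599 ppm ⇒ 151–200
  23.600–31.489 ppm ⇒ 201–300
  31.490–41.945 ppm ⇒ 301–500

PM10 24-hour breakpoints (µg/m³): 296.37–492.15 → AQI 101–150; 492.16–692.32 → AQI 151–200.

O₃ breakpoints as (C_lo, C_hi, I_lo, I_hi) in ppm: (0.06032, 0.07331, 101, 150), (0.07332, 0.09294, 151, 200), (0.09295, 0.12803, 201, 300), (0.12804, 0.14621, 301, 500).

309

SO₂: 292.04 ∈ [193.60, 352.58] ↔ index [101, 150].
101 + (292.04−193.60)·(150−101)/(352.58−193.60) = 101 + 98.44·49/158.98 ≈ 131.34, so AQI = 131.
PM2.5: 105.0 lies in 55.5–125.4, so I_lo=151, I_hi=200, C_lo=55.5, C_hi=125.4.
(200−151)/(125.4−55.5) × (105.0−55.5) + 151 = 49/69.9 × 49.5 + 151 ≈ 185.70 → 186.
NO₂: 1976.00 ∈ [1623.98, 1978.44] ↔ index [151, 200].
151 + (1976.00−1623.98)·(200−151)/(1978.44−1623.98) = 151 + 352.02·49/354.46 ≈ 199.66, so AQI = 200.
CO 31.926: bracket 31.490–41.945 → index 301–500; slope 199/10.455, offset 0.436.
AQI = 301 + 199/10.455·0.436 ≈ 309.30 ⇒ 309.
PM10: row 296.37–492.15 (AQI 101–150). (150−101)·(412.21−296.37)/(492.15−296.37) + 101 = 49·115.84/195.78 + 101 ≈ 129.99 → 130.
O₃: row 0.07332–0.09294 (AQI 151–200). (200−151)·(0.07801−0.07332)/(0.09294−0.07332) + 151 = 49·0.00469/0.01962 + 151 ≈ 162.71 → 163.
Sub-indices: SO₂→131, PM2.5→186, NO₂→200, CO→309, PM10→130, O₃→163. Overall AQI = max = 309; dominant pollutant is CO.
AQI 309: Hazardous.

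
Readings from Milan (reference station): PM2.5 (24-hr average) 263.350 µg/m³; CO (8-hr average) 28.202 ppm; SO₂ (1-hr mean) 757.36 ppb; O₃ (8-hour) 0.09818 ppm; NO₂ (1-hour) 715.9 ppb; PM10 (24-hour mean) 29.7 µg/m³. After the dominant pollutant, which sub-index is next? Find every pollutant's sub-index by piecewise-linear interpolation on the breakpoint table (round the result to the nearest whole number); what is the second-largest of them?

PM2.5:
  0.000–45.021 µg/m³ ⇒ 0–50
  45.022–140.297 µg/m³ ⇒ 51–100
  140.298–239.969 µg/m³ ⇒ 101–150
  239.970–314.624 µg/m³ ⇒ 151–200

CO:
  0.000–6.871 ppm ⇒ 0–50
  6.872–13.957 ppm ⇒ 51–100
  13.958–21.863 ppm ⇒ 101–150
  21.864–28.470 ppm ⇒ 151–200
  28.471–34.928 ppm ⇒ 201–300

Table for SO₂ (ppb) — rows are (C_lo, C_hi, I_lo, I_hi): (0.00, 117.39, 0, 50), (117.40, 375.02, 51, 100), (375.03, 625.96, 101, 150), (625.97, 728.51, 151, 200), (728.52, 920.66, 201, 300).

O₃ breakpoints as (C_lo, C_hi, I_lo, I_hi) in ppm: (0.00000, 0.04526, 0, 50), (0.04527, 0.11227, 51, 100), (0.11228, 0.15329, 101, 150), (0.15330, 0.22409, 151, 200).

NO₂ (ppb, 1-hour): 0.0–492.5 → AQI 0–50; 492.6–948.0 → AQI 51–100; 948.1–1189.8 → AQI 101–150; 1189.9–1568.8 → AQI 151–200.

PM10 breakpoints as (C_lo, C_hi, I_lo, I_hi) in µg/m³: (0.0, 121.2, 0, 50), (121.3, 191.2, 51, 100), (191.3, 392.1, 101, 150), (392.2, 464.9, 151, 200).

PM2.5: row 239.970–314.624 (AQI 151–200). (200−151)·(263.350−239.970)/(314.624−239.970) + 151 = 49·23.380/74.654 + 151 ≈ 166.35 → 166.
CO: row 21.864–28.470 (AQI 151–200). (200−151)·(28.202−21.864)/(28.470−21.864) + 151 = 49·6.338/6.606 + 151 ≈ 198.01 → 198.
SO₂: row 728.52–920.66 (AQI 201–300). (300−201)·(757.36−728.52)/(920.66−728.52) + 201 = 99·28.84/192.14 + 201 ≈ 215.86 → 216.
O₃ 0.09818: bracket 0.04527–0.11227 → index 51–100; slope 49/0.06700, offset 0.05291.
AQI = 51 + 49/0.06700·0.05291 ≈ 89.70 ⇒ 90.
NO₂: 715.9 ∈ [492.6, 948.0] ↔ index [51, 100].
51 + (715.9−492.6)·(100−51)/(948.0−492.6) = 51 + 223.3·49/455.4 ≈ 75.03, so AQI = 75.
PM10 29.7: bracket 0.0–121.2 → index 0–50; slope 50/121.2, offset 29.7.
AQI = 0 + 50/121.2·29.7 ≈ 12.25 ⇒ 12.
Sub-indices: PM2.5→166, CO→198, SO₂→216, O₃→90, NO₂→75, PM10→12. Ranked high→low: 216, 198, 166, 90, 75, 12. Second-highest sub-index = 198.

198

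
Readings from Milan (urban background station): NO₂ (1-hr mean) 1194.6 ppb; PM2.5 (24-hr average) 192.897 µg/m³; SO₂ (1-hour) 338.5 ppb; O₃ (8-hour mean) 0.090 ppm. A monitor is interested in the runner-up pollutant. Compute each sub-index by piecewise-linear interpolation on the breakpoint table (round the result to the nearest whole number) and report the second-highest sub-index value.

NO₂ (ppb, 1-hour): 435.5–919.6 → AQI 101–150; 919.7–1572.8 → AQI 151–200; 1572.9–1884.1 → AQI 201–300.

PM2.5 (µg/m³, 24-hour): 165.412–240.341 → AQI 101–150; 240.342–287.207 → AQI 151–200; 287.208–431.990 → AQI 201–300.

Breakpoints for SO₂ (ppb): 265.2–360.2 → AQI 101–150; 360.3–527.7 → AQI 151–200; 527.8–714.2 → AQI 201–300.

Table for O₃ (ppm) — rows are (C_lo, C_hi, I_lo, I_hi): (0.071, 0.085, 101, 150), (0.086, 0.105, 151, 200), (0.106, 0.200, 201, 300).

NO₂: 1194.6 ∈ [919.7, 1572.8] ↔ index [151, 200].
151 + (1194.6−919.7)·(200−151)/(1572.8−919.7) = 151 + 274.9·49/653.1 ≈ 171.62, so AQI = 172.
PM2.5: 192.897 ∈ [165.412, 240.341] ↔ index [101, 150].
101 + (192.897−165.412)·(150−101)/(240.341−165.412) = 101 + 27.485·49/74.929 ≈ 118.97, so AQI = 119.
SO₂: row 265.2–360.2 (AQI 101–150). (150−101)·(338.5−265.2)/(360.2−265.2) + 101 = 49·73.3/95.0 + 101 ≈ 138.81 → 139.
O₃: 0.090 lies in 0.086–0.105, so I_lo=151, I_hi=200, C_lo=0.086, C_hi=0.105.
(200−151)/(0.105−0.086) × (0.090−0.086) + 151 = 49/0.019 × 0.004 + 151 ≈ 161.32 → 161.
Sub-indices: NO₂→172, PM2.5→119, SO₂→139, O₃→161. Ranked high→low: 172, 161, 139, 119. Second-highest sub-index = 161.

161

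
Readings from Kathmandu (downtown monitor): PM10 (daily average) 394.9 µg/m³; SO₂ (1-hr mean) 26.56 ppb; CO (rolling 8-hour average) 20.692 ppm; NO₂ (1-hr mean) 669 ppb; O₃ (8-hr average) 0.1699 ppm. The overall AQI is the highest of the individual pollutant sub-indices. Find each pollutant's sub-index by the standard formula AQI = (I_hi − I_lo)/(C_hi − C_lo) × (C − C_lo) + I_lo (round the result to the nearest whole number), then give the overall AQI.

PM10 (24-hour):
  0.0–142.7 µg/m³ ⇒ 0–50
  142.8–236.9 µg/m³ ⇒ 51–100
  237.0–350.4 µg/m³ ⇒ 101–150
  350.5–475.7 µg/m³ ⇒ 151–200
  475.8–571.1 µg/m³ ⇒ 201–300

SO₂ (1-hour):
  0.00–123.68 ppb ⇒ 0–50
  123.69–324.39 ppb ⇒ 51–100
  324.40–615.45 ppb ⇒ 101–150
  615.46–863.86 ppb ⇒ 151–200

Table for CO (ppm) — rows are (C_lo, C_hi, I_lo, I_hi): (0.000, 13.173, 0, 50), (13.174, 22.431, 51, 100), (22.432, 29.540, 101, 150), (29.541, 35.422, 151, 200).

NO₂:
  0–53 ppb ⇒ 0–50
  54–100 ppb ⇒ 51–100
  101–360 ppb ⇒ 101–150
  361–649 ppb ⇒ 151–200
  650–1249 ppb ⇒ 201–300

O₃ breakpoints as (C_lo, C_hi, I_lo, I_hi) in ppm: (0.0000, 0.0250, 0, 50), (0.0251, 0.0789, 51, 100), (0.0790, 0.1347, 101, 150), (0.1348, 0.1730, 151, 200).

PM10: 394.9 lies in 350.5–475.7, so I_lo=151, I_hi=200, C_lo=350.5, C_hi=475.7.
(200−151)/(475.7−350.5) × (394.9−350.5) + 151 = 49/125.2 × 44.4 + 151 ≈ 168.38 → 168.
SO₂: 26.56 ∈ [0.00, 123.68] ↔ index [0, 50].
0 + (26.56−0.00)·(50−0)/(123.68−0.00) = 0 + 26.56·50/123.68 ≈ 10.74, so AQI = 11.
CO: 20.692 lies in 13.174–22.431, so I_lo=51, I_hi=100, C_lo=13.174, C_hi=22.431.
(100−51)/(22.431−13.174) × (20.692−13.174) + 51 = 49/9.257 × 7.518 + 51 ≈ 90.79 → 91.
NO₂: 669 ∈ [650, 1249] ↔ index [201, 300].
201 + (669−650)·(300−201)/(1249−650) = 201 + 19·99/599 ≈ 204.14, so AQI = 204.
O₃: 0.1699 lies in 0.1348–0.1730, so I_lo=151, I_hi=200, C_lo=0.1348, C_hi=0.1730.
(200−151)/(0.1730−0.1348) × (0.1699−0.1348) + 151 = 49/0.0382 × 0.0351 + 151 ≈ 196.02 → 196.
Sub-indices: PM10→168, SO₂→11, CO→91, NO₂→204, O₃→196. Overall AQI = max = 204; dominant pollutant is NO₂.

204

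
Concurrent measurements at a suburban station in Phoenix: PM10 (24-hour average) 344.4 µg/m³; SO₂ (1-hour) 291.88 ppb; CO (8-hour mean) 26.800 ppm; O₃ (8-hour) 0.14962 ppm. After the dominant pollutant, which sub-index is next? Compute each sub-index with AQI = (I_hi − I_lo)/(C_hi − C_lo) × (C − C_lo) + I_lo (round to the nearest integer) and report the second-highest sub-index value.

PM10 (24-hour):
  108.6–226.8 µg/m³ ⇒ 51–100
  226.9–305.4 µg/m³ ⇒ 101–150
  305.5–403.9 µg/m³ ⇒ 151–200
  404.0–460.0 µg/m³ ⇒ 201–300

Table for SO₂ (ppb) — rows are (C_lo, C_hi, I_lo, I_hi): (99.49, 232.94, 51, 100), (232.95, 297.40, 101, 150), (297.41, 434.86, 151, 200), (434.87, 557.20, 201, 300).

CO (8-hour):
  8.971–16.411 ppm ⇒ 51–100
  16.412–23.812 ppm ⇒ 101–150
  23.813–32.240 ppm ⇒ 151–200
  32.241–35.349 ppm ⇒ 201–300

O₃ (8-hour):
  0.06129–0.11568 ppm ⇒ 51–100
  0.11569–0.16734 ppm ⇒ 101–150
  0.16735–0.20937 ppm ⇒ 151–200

PM10: 344.4 ∈ [305.5, 403.9] ↔ index [151, 200].
151 + (344.4−305.5)·(200−151)/(403.9−305.5) = 151 + 38.9·49/98.4 ≈ 170.37, so AQI = 170.
SO₂: row 232.95–297.40 (AQI 101–150). (150−101)·(291.88−232.95)/(297.40−232.95) + 101 = 49·58.93/64.45 + 101 ≈ 145.80 → 146.
CO: 26.800 ∈ [23.813, 32.240] ↔ index [151, 200].
151 + (26.800−23.813)·(200−151)/(32.240−23.813) = 151 + 2.987·49/8.427 ≈ 168.37, so AQI = 168.
O₃ 0.14962: bracket 0.11569–0.16734 → index 101–150; slope 49/0.05165, offset 0.03393.
AQI = 101 + 49/0.05165·0.03393 ≈ 133.19 ⇒ 133.
Sub-indices: PM10→170, SO₂→146, CO→168, O₃→133. Ranked high→low: 170, 168, 146, 133. Second-highest sub-index = 168.

168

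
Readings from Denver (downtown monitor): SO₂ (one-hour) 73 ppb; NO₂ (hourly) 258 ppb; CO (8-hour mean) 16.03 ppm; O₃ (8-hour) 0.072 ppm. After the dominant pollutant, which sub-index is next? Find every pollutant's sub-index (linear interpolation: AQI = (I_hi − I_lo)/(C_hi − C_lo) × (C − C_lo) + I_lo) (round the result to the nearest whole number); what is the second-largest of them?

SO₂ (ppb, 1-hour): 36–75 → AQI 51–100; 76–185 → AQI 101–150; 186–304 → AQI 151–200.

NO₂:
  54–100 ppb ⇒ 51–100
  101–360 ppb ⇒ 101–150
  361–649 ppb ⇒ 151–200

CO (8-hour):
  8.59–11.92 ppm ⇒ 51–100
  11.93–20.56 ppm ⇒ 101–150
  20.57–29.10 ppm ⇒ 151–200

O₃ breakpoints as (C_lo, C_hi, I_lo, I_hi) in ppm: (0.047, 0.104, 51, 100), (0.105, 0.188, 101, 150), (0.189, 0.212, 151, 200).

124

SO₂: 73 ∈ [36, 75] ↔ index [51, 100].
51 + (73−36)·(100−51)/(75−36) = 51 + 37·49/39 ≈ 97.49, so AQI = 97.
NO₂: 258 lies in 101–360, so I_lo=101, I_hi=150, C_lo=101, C_hi=360.
(150−101)/(360−101) × (258−101) + 101 = 49/259 × 157 + 101 ≈ 130.70 → 131.
CO: row 11.93–20.56 (AQI 101–150). (150−101)·(16.03−11.93)/(20.56−11.93) + 101 = 49·4.10/8.63 + 101 ≈ 124.28 → 124.
O₃ 0.072: bracket 0.047–0.104 → index 51–100; slope 49/0.057, offset 0.025.
AQI = 51 + 49/0.057·0.025 ≈ 72.49 ⇒ 72.
Sub-indices: SO₂→97, NO₂→131, CO→124, O₃→72. Ranked high→low: 131, 124, 97, 72. Second-highest sub-index = 124.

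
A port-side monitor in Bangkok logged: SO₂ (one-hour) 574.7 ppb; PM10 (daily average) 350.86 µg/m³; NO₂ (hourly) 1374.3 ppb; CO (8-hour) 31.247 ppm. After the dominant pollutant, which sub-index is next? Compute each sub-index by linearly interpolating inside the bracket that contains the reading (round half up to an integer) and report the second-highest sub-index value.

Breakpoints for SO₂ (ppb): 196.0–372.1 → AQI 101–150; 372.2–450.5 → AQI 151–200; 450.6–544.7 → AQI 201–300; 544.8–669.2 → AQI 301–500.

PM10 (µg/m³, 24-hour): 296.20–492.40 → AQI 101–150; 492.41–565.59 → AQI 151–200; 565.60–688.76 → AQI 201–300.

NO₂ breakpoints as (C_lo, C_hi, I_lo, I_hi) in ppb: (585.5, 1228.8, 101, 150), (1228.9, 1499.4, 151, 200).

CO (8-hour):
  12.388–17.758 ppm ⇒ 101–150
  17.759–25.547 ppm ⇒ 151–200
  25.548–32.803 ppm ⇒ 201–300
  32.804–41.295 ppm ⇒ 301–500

SO₂: 574.7 ∈ [544.8, 669.2] ↔ index [301, 500].
301 + (574.7−544.8)·(500−301)/(669.2−544.8) = 301 + 29.9·199/124.4 ≈ 348.83, so AQI = 349.
PM10: 350.86 ∈ [296.20, 492.40] ↔ index [101, 150].
101 + (350.86−296.20)·(150−101)/(492.40−296.20) = 101 + 54.66·49/196.20 ≈ 114.65, so AQI = 115.
NO₂ 1374.3: bracket 1228.9–1499.4 → index 151–200; slope 49/270.5, offset 145.4.
AQI = 151 + 49/270.5·145.4 ≈ 177.34 ⇒ 177.
CO 31.247: bracket 25.548–32.803 → index 201–300; slope 99/7.255, offset 5.699.
AQI = 201 + 99/7.255·5.699 ≈ 278.77 ⇒ 279.
Sub-indices: SO₂→349, PM10→115, NO₂→177, CO→279. Ranked high→low: 349, 279, 177, 115. Second-highest sub-index = 279.

279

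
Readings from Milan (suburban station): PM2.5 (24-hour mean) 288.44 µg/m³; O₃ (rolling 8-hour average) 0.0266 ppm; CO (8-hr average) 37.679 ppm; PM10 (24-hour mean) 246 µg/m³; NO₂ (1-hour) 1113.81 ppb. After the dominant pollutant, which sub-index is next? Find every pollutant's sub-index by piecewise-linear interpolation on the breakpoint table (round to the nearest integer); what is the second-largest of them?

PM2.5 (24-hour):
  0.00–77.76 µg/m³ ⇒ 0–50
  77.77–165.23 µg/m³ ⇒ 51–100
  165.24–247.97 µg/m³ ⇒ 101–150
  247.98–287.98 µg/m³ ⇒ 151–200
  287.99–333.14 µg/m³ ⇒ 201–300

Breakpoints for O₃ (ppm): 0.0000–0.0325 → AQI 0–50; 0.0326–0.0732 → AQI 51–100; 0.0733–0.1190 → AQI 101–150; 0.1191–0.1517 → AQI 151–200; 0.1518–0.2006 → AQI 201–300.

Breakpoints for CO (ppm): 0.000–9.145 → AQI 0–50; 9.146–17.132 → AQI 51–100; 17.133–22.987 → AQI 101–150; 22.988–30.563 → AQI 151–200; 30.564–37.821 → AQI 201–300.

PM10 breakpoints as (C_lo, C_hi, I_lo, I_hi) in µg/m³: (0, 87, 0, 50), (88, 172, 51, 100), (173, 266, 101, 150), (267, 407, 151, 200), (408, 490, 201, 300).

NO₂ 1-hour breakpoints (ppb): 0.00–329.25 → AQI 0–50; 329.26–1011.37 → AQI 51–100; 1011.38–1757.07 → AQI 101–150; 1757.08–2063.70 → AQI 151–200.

202

PM2.5: 288.44 ∈ [287.99, 333.14] ↔ index [201, 300].
201 + (288.44−287.99)·(300−201)/(333.14−287.99) = 201 + 0.45·99/45.15 ≈ 201.99, so AQI = 202.
O₃: row 0.0000–0.0325 (AQI 0–50). (50−0)·(0.0266−0.0000)/(0.0325−0.0000) + 0 = 50·0.0266/0.0325 + 0 ≈ 40.92 → 41.
CO 37.679: bracket 30.564–37.821 → index 201–300; slope 99/7.257, offset 7.115.
AQI = 201 + 99/7.257·7.115 ≈ 298.06 ⇒ 298.
PM10: 246 lies in 173–266, so I_lo=101, I_hi=150, C_lo=173, C_hi=266.
(150−101)/(266−173) × (246−173) + 101 = 49/93 × 73 + 101 ≈ 139.46 → 139.
NO₂: 1113.81 ∈ [1011.38, 1757.07] ↔ index [101, 150].
101 + (1113.81−1011.38)·(150−101)/(1757.07−1011.38) = 101 + 102.43·49/745.69 ≈ 107.73, so AQI = 108.
Sub-indices: PM2.5→202, O₃→41, CO→298, PM10→139, NO₂→108. Ranked high→low: 298, 202, 139, 108, 41. Second-highest sub-index = 202.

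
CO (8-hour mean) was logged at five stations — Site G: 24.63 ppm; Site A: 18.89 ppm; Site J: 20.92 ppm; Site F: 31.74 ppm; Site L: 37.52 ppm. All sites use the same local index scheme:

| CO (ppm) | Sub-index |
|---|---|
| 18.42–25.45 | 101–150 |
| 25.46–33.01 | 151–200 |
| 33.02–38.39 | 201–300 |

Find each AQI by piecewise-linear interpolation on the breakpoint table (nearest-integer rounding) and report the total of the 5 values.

Site G: 24.63 lies in 18.42–25.45, so I_lo=101, I_hi=150, C_lo=18.42, C_hi=25.45.
(150−101)/(25.45−18.42) × (24.63−18.42) + 101 = 49/7.03 × 6.21 + 101 ≈ 144.28 → 144.
Site A: 18.89 lies in 18.42–25.45, so I_lo=101, I_hi=150, C_lo=18.42, C_hi=25.45.
(150−101)/(25.45−18.42) × (18.89−18.42) + 101 = 49/7.03 × 0.47 + 101 ≈ 104.28 → 104.
Site J 20.92: bracket 18.42–25.45 → index 101–150; slope 49/7.03, offset 2.50.
AQI = 101 + 49/7.03·2.50 ≈ 118.43 ⇒ 118.
Site F: row 25.46–33.01 (AQI 151–200). (200−151)·(31.74−25.46)/(33.01−25.46) + 151 = 49·6.28/7.55 + 151 ≈ 191.76 → 192.
Site L: 37.52 lies in 33.02–38.39, so I_lo=201, I_hi=300, C_lo=33.02, C_hi=38.39.
(300−201)/(38.39−33.02) × (37.52−33.02) + 201 = 99/5.37 × 4.50 + 201 ≈ 283.96 → 284.
AQIs: Site G=144, Site A=104, Site J=118, Site F=192, Site L=284. Sum = 144 + 104 + 118 + 192 + 284 = 842.

842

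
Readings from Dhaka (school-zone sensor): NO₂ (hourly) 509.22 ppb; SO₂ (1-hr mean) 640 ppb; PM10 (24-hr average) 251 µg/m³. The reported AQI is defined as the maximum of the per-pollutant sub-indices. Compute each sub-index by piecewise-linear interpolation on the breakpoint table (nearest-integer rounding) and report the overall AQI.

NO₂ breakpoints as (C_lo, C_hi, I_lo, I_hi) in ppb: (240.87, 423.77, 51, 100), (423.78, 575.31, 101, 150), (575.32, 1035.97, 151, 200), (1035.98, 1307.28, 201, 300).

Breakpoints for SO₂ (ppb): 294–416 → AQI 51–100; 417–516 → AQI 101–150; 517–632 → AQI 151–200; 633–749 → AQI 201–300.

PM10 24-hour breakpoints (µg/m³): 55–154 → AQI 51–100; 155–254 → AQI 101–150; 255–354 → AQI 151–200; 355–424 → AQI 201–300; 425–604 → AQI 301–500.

NO₂: 509.22 lies in 423.78–575.31, so I_lo=101, I_hi=150, C_lo=423.78, C_hi=575.31.
(150−101)/(575.31−423.78) × (509.22−423.78) + 101 = 49/151.53 × 85.44 + 101 ≈ 128.63 → 129.
SO₂: row 633–749 (AQI 201–300). (300−201)·(640−633)/(749−633) + 201 = 99·7/116 + 201 ≈ 206.97 → 207.
PM10 251: bracket 155–254 → index 101–150; slope 49/99, offset 96.
AQI = 101 + 49/99·96 ≈ 148.52 ⇒ 149.
Sub-indices: NO₂→129, SO₂→207, PM10→149. Overall AQI = max = 207; dominant pollutant is SO₂.
AQI 207: Very Unhealthy.

207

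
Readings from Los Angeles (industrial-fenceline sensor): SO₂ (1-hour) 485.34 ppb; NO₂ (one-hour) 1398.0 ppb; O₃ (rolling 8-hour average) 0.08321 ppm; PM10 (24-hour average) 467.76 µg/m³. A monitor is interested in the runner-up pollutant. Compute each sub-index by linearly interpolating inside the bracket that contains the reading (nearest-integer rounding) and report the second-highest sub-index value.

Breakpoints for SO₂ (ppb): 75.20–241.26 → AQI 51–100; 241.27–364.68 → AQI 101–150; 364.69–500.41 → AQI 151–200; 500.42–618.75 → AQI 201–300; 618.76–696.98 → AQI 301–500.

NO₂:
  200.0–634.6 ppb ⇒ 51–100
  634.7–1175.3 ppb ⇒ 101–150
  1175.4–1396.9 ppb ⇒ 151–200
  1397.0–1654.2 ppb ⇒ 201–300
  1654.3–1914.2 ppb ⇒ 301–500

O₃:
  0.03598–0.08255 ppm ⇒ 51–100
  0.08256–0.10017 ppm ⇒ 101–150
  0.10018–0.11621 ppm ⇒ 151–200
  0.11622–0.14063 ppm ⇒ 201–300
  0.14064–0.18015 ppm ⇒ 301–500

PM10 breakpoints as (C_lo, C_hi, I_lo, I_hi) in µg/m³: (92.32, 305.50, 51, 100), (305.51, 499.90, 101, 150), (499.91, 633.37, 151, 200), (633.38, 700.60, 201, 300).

195

SO₂: 485.34 lies in 364.69–500.41, so I_lo=151, I_hi=200, C_lo=364.69, C_hi=500.41.
(200−151)/(500.41−364.69) × (485.34−364.69) + 151 = 49/135.72 × 120.65 + 151 ≈ 194.56 → 195.
NO₂: 1398.0 ∈ [1397.0, 1654.2] ↔ index [201, 300].
201 + (1398.0−1397.0)·(300−201)/(1654.2−1397.0) = 201 + 1.0·99/257.2 ≈ 201.38, so AQI = 201.
O₃ 0.08321: bracket 0.08256–0.10017 → index 101–150; slope 49/0.01761, offset 0.00065.
AQI = 101 + 49/0.01761·0.00065 ≈ 102.81 ⇒ 103.
PM10: 467.76 lies in 305.51–499.90, so I_lo=101, I_hi=150, C_lo=305.51, C_hi=499.90.
(150−101)/(499.90−305.51) × (467.76−305.51) + 101 = 49/194.39 × 162.25 + 101 ≈ 141.90 → 142.
Sub-indices: SO₂→195, NO₂→201, O₃→103, PM10→142. Ranked high→low: 201, 195, 142, 103. Second-highest sub-index = 195.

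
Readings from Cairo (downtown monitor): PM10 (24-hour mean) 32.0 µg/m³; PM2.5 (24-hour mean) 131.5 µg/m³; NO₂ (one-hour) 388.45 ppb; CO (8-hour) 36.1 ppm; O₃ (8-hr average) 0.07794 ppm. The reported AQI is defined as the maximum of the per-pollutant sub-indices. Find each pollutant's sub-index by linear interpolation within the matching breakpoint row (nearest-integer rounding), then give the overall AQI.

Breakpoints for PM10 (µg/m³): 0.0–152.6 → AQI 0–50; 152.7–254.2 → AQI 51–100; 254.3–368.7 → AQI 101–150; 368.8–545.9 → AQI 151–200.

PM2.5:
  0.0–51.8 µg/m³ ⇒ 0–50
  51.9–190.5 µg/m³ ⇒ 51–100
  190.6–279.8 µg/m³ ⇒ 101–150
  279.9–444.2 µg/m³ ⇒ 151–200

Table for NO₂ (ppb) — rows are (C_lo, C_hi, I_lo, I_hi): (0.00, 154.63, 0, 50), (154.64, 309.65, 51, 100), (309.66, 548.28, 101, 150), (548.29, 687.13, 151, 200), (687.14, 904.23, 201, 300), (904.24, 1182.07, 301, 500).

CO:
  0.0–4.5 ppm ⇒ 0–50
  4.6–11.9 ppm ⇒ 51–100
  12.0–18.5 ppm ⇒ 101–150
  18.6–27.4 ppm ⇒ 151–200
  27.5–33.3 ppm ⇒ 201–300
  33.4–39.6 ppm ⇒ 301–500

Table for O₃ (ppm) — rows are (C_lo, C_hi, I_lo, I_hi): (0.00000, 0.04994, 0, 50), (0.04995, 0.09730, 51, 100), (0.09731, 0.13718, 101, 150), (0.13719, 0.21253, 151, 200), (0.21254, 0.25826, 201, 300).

388

PM10: 32.0 lies in 0.0–152.6, so I_lo=0, I_hi=50, C_lo=0.0, C_hi=152.6.
(50−0)/(152.6−0.0) × (32.0−0.0) + 0 = 50/152.6 × 32.0 + 0 ≈ 10.48 → 10.
PM2.5: row 51.9–190.5 (AQI 51–100). (100−51)·(131.5−51.9)/(190.5−51.9) + 51 = 49·79.6/138.6 + 51 ≈ 79.14 → 79.
NO₂ 388.45: bracket 309.66–548.28 → index 101–150; slope 49/238.62, offset 78.79.
AQI = 101 + 49/238.62·78.79 ≈ 117.18 ⇒ 117.
CO: 36.1 lies in 33.4–39.6, so I_lo=301, I_hi=500, C_lo=33.4, C_hi=39.6.
(500−301)/(39.6−33.4) × (36.1−33.4) + 301 = 199/6.2 × 2.7 + 301 ≈ 387.66 → 388.
O₃: 0.07794 ∈ [0.04995, 0.09730] ↔ index [51, 100].
51 + (0.07794−0.04995)·(100−51)/(0.09730−0.04995) = 51 + 0.02799·49/0.04735 ≈ 79.97, so AQI = 80.
Sub-indices: PM10→10, PM2.5→79, NO₂→117, CO→388, O₃→80. Overall AQI = max = 388; dominant pollutant is CO.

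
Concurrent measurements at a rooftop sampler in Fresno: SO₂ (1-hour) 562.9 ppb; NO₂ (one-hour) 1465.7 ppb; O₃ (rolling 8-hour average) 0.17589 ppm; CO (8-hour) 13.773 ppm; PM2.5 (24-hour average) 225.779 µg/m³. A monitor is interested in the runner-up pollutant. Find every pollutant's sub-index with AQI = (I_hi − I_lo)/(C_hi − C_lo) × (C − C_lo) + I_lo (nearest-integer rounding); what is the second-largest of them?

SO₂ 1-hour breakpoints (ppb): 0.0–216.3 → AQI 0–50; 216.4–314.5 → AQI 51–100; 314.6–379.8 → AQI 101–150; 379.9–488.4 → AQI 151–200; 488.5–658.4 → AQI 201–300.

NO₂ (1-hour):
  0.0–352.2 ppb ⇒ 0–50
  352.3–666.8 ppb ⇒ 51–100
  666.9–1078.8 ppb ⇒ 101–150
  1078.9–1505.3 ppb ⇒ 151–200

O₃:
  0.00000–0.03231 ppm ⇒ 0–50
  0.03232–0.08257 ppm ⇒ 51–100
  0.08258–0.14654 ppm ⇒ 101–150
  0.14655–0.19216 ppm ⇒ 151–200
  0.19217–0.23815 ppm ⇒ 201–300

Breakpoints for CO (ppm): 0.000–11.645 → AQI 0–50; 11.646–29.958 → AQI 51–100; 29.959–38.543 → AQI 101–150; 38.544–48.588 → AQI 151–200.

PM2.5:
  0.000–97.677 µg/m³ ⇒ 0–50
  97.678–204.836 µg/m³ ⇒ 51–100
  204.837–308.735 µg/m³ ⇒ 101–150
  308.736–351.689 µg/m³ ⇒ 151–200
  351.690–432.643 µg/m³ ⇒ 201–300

SO₂: 562.9 ∈ [488.5, 658.4] ↔ index [201, 300].
201 + (562.9−488.5)·(300−201)/(658.4−488.5) = 201 + 74.4·99/169.9 ≈ 244.35, so AQI = 244.
NO₂: 1465.7 ∈ [1078.9, 1505.3] ↔ index [151, 200].
151 + (1465.7−1078.9)·(200−151)/(1505.3−1078.9) = 151 + 386.8·49/426.4 ≈ 195.45, so AQI = 195.
O₃: 0.17589 ∈ [0.14655, 0.19216] ↔ index [151, 200].
151 + (0.17589−0.14655)·(200−151)/(0.19216−0.14655) = 151 + 0.02934·49/0.04561 ≈ 182.52, so AQI = 183.
CO: 13.773 lies in 11.646–29.958, so I_lo=51, I_hi=100, C_lo=11.646, C_hi=29.958.
(100−51)/(29.958−11.646) × (13.773−11.646) + 51 = 49/18.312 × 2.127 + 51 ≈ 56.69 → 57.
PM2.5: row 204.837–308.735 (AQI 101–150). (150−101)·(225.779−204.837)/(308.735−204.837) + 101 = 49·20.942/103.898 + 101 ≈ 110.88 → 111.
Sub-indices: SO₂→244, NO₂→195, O₃→183, CO→57, PM2.5→111. Ranked high→low: 244, 195, 183, 111, 57. Second-highest sub-index = 195.

195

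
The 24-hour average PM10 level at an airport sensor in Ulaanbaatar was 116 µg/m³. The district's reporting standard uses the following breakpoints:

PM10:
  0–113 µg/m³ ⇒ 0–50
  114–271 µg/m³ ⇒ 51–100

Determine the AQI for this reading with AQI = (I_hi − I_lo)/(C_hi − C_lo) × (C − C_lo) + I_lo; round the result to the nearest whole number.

52

PM10: row 114–271 (AQI 51–100). (100−51)·(116−114)/(271−114) + 51 = 49·2/157 + 51 ≈ 51.62 → 52.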